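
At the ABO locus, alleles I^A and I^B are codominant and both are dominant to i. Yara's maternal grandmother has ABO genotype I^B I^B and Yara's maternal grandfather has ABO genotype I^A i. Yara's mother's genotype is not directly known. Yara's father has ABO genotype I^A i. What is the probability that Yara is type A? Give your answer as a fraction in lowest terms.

Yara's mother's ABO genotype from I^B I^B × I^A i: 1/2 I^A I^B, 1/2 I^B i.
Crossing each possibility with the father I^A i and summing P(type A): 1/2·1/2 + 1/2·1/4 = 3/8.

3/8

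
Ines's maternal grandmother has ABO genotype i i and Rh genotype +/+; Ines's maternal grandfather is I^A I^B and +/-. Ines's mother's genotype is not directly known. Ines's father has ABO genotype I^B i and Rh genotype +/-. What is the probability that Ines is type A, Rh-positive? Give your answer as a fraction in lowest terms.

7/64

Ines's mother's ABO genotype from i i × I^A I^B: 1/2 I^A i, 1/2 I^B i.
Crossing each possibility with the father I^B i and summing P(type A): 1/2·1/4 + 1/2·0 = 1/8.
Similarly for Rh via the mother's Rh distribution: P(Rh+) = 7/8.
Independent loci: 1/8 × 7/8 = 7/64.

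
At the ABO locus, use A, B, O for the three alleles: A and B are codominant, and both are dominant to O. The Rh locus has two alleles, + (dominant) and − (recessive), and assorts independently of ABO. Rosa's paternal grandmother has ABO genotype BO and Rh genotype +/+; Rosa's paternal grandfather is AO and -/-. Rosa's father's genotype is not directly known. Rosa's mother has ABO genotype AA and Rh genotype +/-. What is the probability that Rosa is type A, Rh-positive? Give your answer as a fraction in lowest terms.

Rosa's father's ABO genotype from BO × AO: 1/4 AB, 1/4 AO, 1/4 BO, 1/4 OO.
Crossing each possibility with the mother AA and summing P(type A): 1/4·1/2 + 1/4·1 + 1/4·1/2 + 1/4·1 = 3/4.
Similarly for Rh via the father's Rh distribution: P(Rh+) = 3/4.
Independent loci: 3/4 × 3/4 = 9/16.

9/16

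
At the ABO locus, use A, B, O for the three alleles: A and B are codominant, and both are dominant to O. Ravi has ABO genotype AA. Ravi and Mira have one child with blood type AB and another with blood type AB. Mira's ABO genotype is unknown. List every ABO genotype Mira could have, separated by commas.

For each candidate genotype of Mira, check whether crossing it with AA can produce every observed child phenotype.
  AA → possible child types {A} ✗
  AB → possible child types {A, AB} ✓
  AO → possible child types {A} ✗
  BB → possible child types {AB} ✓
  BO → possible child types {A, AB} ✓
  OO → possible child types {A} ✗

AB, BB, BO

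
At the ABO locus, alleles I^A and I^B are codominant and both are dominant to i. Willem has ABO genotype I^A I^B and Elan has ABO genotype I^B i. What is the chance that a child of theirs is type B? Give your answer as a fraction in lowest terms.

1/2

ABO cross I^A I^B × I^B i → offspring phenotypes: 1/4 A, 1/2 B, 1/4 AB.
So P(type B) = 1/2.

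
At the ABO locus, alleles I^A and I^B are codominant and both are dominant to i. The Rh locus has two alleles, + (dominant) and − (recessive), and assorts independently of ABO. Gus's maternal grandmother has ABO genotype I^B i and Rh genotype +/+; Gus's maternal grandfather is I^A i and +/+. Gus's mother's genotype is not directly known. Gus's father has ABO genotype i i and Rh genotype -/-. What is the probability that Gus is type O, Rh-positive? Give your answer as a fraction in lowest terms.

1/2

Gus's mother's ABO genotype from I^B i × I^A i: 1/4 I^A I^B, 1/4 I^A i, 1/4 I^B i, 1/4 i i.
Crossing each possibility with the father i i and summing P(type O): 1/4·0 + 1/4·1/2 + 1/4·1/2 + 1/4·1 = 1/2.
Similarly for Rh via the mother's Rh distribution: P(Rh+) = 1.
Independent loci: 1/2 × 1 = 1/2.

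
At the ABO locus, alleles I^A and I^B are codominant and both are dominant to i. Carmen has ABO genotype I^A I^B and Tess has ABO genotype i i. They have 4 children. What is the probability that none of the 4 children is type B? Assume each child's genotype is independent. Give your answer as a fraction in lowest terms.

1/16

ABO cross I^A I^B × i i → 1/2 A, 1/2 B.
So P(type B) = 1/2 per child.
P(not type B) = 1/2 for one child; (1/2)^4 = 1/16.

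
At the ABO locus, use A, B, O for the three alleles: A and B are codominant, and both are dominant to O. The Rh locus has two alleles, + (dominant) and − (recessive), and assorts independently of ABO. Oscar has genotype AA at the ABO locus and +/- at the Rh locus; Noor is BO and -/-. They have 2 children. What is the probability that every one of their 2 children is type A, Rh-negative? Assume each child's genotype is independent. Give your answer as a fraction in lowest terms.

1/16

ABO cross AA × BO → 1/2 A, 1/2 AB.
Rh cross +/- × -/- → 1/2 Rh+, 1/2 Rh-; so P(type A, Rh-negative) = 1/2 × 1/2 = 1/4 per child.
All 2 independent: (1/4)^2 = 1/16.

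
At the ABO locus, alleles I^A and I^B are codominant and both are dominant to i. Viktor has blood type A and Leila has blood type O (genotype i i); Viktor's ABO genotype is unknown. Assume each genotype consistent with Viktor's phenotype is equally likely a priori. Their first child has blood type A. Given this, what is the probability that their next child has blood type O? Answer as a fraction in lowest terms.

Possible genotypes: Viktor ∈ {I^A I^A, I^A i}; Leila ∈ {i i}.
Weight each parental genotype pair by prior × P(type-A child):
  I^A I^A × i i: posterior weight 2/3; P(next child type O) = 0.
  I^A i × i i: posterior weight 1/3; P(next child type O) = 1/2.
Weighted sum = 1/6.

1/6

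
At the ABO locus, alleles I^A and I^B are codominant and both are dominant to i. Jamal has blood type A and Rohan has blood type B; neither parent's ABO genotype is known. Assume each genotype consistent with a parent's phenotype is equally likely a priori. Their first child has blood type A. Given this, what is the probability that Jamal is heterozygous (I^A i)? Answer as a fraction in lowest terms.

1/3

Possible genotypes: Jamal ∈ {I^A I^A, I^A i}; Rohan ∈ {I^B I^B, I^B i}.
Weight each parental genotype pair by prior × P(type-A child):
  I^A I^A × I^B i: posterior weight 2/3.
  I^A i × I^B i: posterior weight 1/3.
Sum the posterior weight over pairs where Jamal is I^A i: 1/3.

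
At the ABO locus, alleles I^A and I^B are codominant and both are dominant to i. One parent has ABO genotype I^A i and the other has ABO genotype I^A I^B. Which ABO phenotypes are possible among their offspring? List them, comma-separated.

Gametes from I^A i × I^A I^B give offspring ABO genotypes I^A I^A, I^A I^B, I^A i, I^B i, i.e. phenotypes A, B, AB.

A, B, AB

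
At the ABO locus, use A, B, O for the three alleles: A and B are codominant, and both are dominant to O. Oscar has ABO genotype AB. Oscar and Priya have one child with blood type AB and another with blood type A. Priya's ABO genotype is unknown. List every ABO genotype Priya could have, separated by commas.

For each candidate genotype of Priya, check whether crossing it with AB can produce every observed child phenotype.
  AA → possible child types {A, AB} ✓
  AB → possible child types {A, B, AB} ✓
  AO → possible child types {A, B, AB} ✓
  BB → possible child types {B, AB} ✗
  BO → possible child types {A, B, AB} ✓
  OO → possible child types {A, B} ✗

AA, AB, AO, BO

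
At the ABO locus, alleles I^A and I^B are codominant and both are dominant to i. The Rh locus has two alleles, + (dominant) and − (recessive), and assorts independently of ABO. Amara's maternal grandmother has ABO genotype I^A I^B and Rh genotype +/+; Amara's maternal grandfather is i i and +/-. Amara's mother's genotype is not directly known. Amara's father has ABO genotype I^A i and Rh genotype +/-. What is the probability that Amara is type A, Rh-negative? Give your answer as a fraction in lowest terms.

1/16

Amara's mother's ABO genotype from I^A I^B × i i: 1/2 I^A i, 1/2 I^B i.
Crossing each possibility with the father I^A i and summing P(type A): 1/2·3/4 + 1/2·1/4 = 1/2.
Similarly for Rh via the mother's Rh distribution: P(Rh-) = 1/8.
Independent loci: 1/2 × 1/8 = 1/16.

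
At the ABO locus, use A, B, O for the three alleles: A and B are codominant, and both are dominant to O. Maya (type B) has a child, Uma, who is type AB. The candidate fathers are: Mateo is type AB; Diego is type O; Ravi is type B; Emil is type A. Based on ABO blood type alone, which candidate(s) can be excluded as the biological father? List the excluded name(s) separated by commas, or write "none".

Diego, Ravi

A candidate is excluded only if no genotype consistent with his phenotype could produce a type AB child with a type B mother.
Diego (type O): no genotype consistent with that phenotype can produce a type-AB child with a type-B mother.
Ravi (type B): no genotype consistent with that phenotype can produce a type-AB child with a type-B mother.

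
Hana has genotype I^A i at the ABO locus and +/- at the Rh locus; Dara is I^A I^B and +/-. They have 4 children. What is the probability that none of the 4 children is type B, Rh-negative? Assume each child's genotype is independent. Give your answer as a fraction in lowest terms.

50625/65536

ABO cross I^A i × I^A I^B → 1/2 A, 1/4 B, 1/4 AB.
Rh cross +/- × +/- → 3/4 Rh+, 1/4 Rh-; so P(type B, Rh-negative) = 1/4 × 1/4 = 1/16 per child.
P(not type B, Rh-negative) = 15/16 for one child; (15/16)^4 = 50625/65536.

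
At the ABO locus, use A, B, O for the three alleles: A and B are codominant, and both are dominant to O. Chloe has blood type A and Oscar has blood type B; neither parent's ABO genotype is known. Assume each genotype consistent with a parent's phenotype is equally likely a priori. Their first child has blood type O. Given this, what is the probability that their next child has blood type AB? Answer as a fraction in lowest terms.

1/4

Possible genotypes: Chloe ∈ {AA, AO}; Oscar ∈ {BB, BO}.
Weight each parental genotype pair by prior × P(type-O child):
  AO × BO: posterior weight 1; P(next child type AB) = 1/4.
Weighted sum = 1/4.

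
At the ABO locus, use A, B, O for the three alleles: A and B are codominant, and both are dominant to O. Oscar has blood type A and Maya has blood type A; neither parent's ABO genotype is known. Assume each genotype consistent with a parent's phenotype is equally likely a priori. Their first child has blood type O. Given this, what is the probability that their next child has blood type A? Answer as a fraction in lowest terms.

3/4

Possible genotypes: Oscar ∈ {AA, AO}; Maya ∈ {AA, AO}.
Weight each parental genotype pair by prior × P(type-O child):
  AO × AO: posterior weight 1; P(next child type A) = 3/4.
Weighted sum = 3/4.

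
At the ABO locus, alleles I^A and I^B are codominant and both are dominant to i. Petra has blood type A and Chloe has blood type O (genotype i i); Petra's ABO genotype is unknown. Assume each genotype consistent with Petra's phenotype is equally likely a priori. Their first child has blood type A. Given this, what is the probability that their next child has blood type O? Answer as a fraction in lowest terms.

1/6

Possible genotypes: Petra ∈ {I^A I^A, I^A i}; Chloe ∈ {i i}.
Weight each parental genotype pair by prior × P(type-A child):
  I^A I^A × i i: posterior weight 2/3; P(next child type O) = 0.
  I^A i × i i: posterior weight 1/3; P(next child type O) = 1/2.
Weighted sum = 1/6.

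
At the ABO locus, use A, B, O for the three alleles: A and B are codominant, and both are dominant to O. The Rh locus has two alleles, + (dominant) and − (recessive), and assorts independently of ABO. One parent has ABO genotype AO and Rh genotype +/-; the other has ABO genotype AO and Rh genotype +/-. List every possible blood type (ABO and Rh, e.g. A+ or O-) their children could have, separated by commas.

O+, O-, A+, A-

Gametes from AO × AO give offspring ABO genotypes AA, AO, OO, i.e. phenotypes O, A.
Rh cross +/- × +/- → phenotypes Rh+, Rh-.
Combining independently: O+, O-, A+, A-.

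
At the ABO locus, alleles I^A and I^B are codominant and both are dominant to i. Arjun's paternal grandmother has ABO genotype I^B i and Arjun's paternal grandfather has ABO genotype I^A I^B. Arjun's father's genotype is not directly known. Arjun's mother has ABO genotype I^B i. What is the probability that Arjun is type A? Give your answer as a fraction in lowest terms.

1/8

Arjun's father's ABO genotype from I^B i × I^A I^B: 1/4 I^A I^B, 1/4 I^A i, 1/4 I^B I^B, 1/4 I^B i.
Crossing each possibility with the mother I^B i and summing P(type A): 1/4·1/4 + 1/4·1/4 + 1/4·0 + 1/4·0 = 1/8.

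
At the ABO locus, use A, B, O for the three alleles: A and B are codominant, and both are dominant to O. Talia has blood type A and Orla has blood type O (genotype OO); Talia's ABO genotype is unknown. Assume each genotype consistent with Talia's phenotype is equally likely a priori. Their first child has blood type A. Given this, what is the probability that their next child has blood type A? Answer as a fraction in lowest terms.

5/6

Possible genotypes: Talia ∈ {AA, AO}; Orla ∈ {OO}.
Weight each parental genotype pair by prior × P(type-A child):
  AA × OO: posterior weight 2/3; P(next child type A) = 1.
  AO × OO: posterior weight 1/3; P(next child type A) = 1/2.
Weighted sum = 5/6.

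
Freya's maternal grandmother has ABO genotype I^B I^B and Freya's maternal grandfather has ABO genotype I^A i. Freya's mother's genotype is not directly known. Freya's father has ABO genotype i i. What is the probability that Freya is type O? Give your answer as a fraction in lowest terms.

Freya's mother's ABO genotype from I^B I^B × I^A i: 1/2 I^A I^B, 1/2 I^B i.
Crossing each possibility with the father i i and summing P(type O): 1/2·0 + 1/2·1/2 = 1/4.

1/4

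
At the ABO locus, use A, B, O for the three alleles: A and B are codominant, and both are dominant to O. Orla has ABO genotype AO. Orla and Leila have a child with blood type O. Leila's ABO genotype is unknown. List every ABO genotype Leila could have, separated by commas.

For each candidate genotype of Leila, check whether crossing it with AO can produce every observed child phenotype.
  AA → possible child types {A} ✗
  AB → possible child types {A, B, AB} ✗
  AO → possible child types {O, A} ✓
  BB → possible child types {B, AB} ✗
  BO → possible child types {O, A, B, AB} ✓
  OO → possible child types {O, A} ✓

AO, BO, OO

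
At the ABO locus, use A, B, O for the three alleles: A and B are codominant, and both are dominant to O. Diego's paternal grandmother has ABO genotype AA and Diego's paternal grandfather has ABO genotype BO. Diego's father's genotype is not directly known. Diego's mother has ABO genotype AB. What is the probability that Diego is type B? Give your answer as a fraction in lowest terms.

1/4

Diego's father's ABO genotype from AA × BO: 1/2 AB, 1/2 AO.
Crossing each possibility with the mother AB and summing P(type B): 1/2·1/4 + 1/2·1/4 = 1/4.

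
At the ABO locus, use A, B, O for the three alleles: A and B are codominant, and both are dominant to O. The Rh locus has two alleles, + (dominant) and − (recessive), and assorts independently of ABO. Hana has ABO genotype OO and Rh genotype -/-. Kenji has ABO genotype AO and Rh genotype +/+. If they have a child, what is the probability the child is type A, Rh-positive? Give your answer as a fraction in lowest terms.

ABO cross OO × AO → offspring phenotypes: 1/2 O, 1/2 A.
Rh cross -/- × +/+ → 1 Rh+.
Independent loci: P(type A, Rh-positive) = 1/2 × 1 = 1/2.

1/2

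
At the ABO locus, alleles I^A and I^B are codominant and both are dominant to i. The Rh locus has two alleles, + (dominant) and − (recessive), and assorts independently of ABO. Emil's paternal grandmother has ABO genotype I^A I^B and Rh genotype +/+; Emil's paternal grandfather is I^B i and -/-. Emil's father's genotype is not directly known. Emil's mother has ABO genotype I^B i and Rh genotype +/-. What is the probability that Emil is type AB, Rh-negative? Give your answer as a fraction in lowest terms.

1/32

Emil's father's ABO genotype from I^A I^B × I^B i: 1/4 I^A I^B, 1/4 I^A i, 1/4 I^B I^B, 1/4 I^B i.
Crossing each possibility with the mother I^B i and summing P(type AB): 1/4·1/4 + 1/4·1/4 + 1/4·0 + 1/4·0 = 1/8.
Similarly for Rh via the father's Rh distribution: P(Rh-) = 1/4.
Independent loci: 1/8 × 1/4 = 1/32.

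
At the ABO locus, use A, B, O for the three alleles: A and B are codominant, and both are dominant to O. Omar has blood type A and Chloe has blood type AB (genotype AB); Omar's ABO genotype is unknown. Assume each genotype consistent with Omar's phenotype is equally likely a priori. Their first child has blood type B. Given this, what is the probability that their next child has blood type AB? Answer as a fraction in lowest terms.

Possible genotypes: Omar ∈ {AA, AO}; Chloe ∈ {AB}.
Weight each parental genotype pair by prior × P(type-B child):
  AO × AB: posterior weight 1; P(next child type AB) = 1/4.
Weighted sum = 1/4.

1/4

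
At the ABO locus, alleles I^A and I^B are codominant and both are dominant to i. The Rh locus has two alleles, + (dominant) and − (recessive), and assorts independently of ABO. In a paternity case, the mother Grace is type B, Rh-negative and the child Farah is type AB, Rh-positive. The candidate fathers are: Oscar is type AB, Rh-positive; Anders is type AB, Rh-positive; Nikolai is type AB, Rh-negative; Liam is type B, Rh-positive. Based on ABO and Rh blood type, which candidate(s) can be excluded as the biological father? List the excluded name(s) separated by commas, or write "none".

A candidate is excluded only if no genotype consistent with his phenotype could produce a type AB, Rh-positive child with a type B, Rh-negative mother.
Nikolai (type AB, Rh-): no genotype consistent with that phenotype can produce a type-AB Rh+ child with a type-B mother.
Liam (type B, Rh+): no genotype consistent with that phenotype can produce a type-AB Rh+ child with a type-B mother.

Nikolai, Liam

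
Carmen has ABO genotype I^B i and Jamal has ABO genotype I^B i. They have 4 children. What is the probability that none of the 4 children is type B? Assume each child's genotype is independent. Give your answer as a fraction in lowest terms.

ABO cross I^B i × I^B i → 1/4 O, 3/4 B.
So P(type B) = 3/4 per child.
P(not type B) = 1/4 for one child; (1/4)^4 = 1/256.

1/256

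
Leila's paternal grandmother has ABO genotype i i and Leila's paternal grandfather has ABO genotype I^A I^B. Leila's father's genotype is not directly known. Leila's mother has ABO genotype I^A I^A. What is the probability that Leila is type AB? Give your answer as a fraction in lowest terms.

1/4

Leila's father's ABO genotype from i i × I^A I^B: 1/2 I^A i, 1/2 I^B i.
Crossing each possibility with the mother I^A I^A and summing P(type AB): 1/2·0 + 1/2·1/2 = 1/4.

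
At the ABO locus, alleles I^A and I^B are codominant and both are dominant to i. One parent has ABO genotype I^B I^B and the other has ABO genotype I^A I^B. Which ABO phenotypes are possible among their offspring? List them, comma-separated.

Gametes from I^B I^B × I^A I^B give offspring ABO genotypes I^A I^B, I^B I^B, i.e. phenotypes B, AB.

B, AB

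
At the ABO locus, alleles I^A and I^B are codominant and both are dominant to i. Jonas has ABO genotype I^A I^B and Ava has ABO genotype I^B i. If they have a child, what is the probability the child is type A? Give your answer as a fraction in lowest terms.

ABO cross I^A I^B × I^B i → offspring phenotypes: 1/4 A, 1/2 B, 1/4 AB.
So P(type A) = 1/4.

1/4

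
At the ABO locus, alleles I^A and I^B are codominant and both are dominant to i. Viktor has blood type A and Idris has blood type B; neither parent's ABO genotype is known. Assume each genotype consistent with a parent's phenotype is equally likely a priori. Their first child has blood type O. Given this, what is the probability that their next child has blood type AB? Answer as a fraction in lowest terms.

1/4

Possible genotypes: Viktor ∈ {I^A I^A, I^A i}; Idris ∈ {I^B I^B, I^B i}.
Weight each parental genotype pair by prior × P(type-O child):
  I^A i × I^B i: posterior weight 1; P(next child type AB) = 1/4.
Weighted sum = 1/4.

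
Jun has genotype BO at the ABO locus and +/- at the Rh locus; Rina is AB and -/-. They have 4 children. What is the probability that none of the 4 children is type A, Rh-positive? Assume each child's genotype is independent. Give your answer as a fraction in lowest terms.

ABO cross BO × AB → 1/4 A, 1/2 B, 1/4 AB.
Rh cross +/- × -/- → 1/2 Rh+, 1/2 Rh-; so P(type A, Rh-positive) = 1/4 × 1/2 = 1/8 per child.
P(not type A, Rh-positive) = 7/8 for one child; (7/8)^4 = 2401/4096.

2401/4096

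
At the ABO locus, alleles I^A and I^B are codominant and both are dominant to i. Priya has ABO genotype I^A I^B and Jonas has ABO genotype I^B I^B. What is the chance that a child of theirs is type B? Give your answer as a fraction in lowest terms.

1/2

ABO cross I^A I^B × I^B I^B → offspring phenotypes: 1/2 B, 1/2 AB.
So P(type B) = 1/2.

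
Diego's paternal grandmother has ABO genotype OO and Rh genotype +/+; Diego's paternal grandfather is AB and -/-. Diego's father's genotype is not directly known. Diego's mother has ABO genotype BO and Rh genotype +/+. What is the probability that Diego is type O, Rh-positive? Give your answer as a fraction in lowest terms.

Diego's father's ABO genotype from OO × AB: 1/2 AO, 1/2 BO.
Crossing each possibility with the mother BO and summing P(type O): 1/2·1/4 + 1/2·1/4 = 1/4.
Similarly for Rh via the father's Rh distribution: P(Rh+) = 1.
Independent loci: 1/4 × 1 = 1/4.

1/4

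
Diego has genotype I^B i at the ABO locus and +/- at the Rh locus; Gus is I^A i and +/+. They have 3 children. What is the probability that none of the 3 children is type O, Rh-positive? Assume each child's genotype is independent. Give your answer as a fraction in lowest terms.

27/64

ABO cross I^B i × I^A i → 1/4 O, 1/4 A, 1/4 B, 1/4 AB.
Rh cross +/- × +/+ → 1 Rh+; so P(type O, Rh-positive) = 1/4 × 1 = 1/4 per child.
P(not type O, Rh-positive) = 3/4 for one child; (3/4)^3 = 27/64.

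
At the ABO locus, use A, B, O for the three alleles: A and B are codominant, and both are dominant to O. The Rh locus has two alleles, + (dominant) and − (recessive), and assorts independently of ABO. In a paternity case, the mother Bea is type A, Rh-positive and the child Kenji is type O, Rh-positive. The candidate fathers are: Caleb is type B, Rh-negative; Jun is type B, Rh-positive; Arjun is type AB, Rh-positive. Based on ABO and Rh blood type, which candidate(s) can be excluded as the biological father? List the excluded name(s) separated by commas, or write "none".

A candidate is excluded only if no genotype consistent with his phenotype could produce a type O, Rh-positive child with a type A, Rh-positive mother.
Arjun (type AB, Rh+): no genotype consistent with that phenotype can produce a type-O Rh+ child with a type-A mother.

Arjun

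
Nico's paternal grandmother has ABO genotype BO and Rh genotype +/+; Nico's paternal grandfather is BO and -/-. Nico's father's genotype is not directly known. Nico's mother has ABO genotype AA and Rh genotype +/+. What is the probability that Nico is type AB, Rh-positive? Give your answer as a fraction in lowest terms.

Nico's father's ABO genotype from BO × BO: 1/4 BB, 1/2 BO, 1/4 OO.
Crossing each possibility with the mother AA and summing P(type AB): 1/4·1 + 1/2·1/2 + 1/4·0 = 1/2.
Similarly for Rh via the father's Rh distribution: P(Rh+) = 1.
Independent loci: 1/2 × 1 = 1/2.

1/2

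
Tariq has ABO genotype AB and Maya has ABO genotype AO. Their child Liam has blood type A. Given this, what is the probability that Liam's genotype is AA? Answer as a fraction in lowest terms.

Cross AB × AO → 1/4 AA, 1/4 AB, 1/4 AO, 1/4 BO.
Type-A genotypes among offspring: AA (1/4), AO (1/4); total 1/2.
P(AA | type A) = (1/4) / (1/2) = 1/2.

1/2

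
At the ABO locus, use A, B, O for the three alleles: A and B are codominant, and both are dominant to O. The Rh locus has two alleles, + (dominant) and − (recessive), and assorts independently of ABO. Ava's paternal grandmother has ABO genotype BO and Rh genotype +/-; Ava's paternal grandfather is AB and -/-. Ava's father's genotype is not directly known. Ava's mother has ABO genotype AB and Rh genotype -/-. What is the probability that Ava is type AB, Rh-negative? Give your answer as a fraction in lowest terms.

Ava's father's ABO genotype from BO × AB: 1/4 AB, 1/4 AO, 1/4 BB, 1/4 BO.
Crossing each possibility with the mother AB and summing P(type AB): 1/4·1/2 + 1/4·1/4 + 1/4·1/2 + 1/4·1/4 = 3/8.
Similarly for Rh via the father's Rh distribution: P(Rh-) = 3/4.
Independent loci: 3/8 × 3/4 = 9/32.

9/32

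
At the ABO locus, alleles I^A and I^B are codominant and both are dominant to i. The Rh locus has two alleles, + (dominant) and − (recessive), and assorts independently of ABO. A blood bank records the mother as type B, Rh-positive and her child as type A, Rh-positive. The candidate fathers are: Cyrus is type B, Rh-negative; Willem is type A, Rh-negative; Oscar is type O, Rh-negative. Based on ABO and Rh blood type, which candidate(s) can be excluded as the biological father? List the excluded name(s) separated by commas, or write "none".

Cyrus, Oscar

A candidate is excluded only if no genotype consistent with his phenotype could produce a type A, Rh-positive child with a type B, Rh-positive mother.
Cyrus (type B, Rh-): no genotype consistent with that phenotype can produce a type-A Rh+ child with a type-B mother.
Oscar (type O, Rh-): no genotype consistent with that phenotype can produce a type-A Rh+ child with a type-B mother.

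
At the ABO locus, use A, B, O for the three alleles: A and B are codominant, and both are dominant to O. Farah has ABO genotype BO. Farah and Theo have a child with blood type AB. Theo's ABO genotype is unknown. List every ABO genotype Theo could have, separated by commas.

For each candidate genotype of Theo, check whether crossing it with BO can produce every observed child phenotype.
  AA → possible child types {A, AB} ✓
  AB → possible child types {A, B, AB} ✓
  AO → possible child types {O, A, B, AB} ✓
  BB → possible child types {B} ✗
  BO → possible child types {O, B} ✗
  OO → possible child types {O, B} ✗

AA, AB, AO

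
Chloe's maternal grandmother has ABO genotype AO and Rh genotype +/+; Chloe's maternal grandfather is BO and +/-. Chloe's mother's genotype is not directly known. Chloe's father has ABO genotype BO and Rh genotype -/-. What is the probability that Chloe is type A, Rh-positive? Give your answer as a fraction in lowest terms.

3/32

Chloe's mother's ABO genotype from AO × BO: 1/4 AB, 1/4 AO, 1/4 BO, 1/4 OO.
Crossing each possibility with the father BO and summing P(type A): 1/4·1/4 + 1/4·1/4 + 1/4·0 + 1/4·0 = 1/8.
Similarly for Rh via the mother's Rh distribution: P(Rh+) = 3/4.
Independent loci: 1/8 × 3/4 = 3/32.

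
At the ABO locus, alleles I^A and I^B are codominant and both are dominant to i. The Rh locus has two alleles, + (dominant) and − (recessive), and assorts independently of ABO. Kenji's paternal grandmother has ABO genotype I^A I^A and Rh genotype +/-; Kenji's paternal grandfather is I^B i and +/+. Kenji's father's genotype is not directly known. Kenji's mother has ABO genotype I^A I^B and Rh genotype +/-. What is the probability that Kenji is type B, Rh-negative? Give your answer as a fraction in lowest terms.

1/32

Kenji's father's ABO genotype from I^A I^A × I^B i: 1/2 I^A I^B, 1/2 I^A i.
Crossing each possibility with the mother I^A I^B and summing P(type B): 1/2·1/4 + 1/2·1/4 = 1/4.
Similarly for Rh via the father's Rh distribution: P(Rh-) = 1/8.
Independent loci: 1/4 × 1/8 = 1/32.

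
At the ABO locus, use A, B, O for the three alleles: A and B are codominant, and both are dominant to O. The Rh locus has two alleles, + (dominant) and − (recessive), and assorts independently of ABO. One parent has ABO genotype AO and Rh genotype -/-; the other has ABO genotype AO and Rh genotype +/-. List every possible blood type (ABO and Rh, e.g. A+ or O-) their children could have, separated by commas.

O+, O-, A+, A-

Gametes from AO × AO give offspring ABO genotypes AA, AO, OO, i.e. phenotypes O, A.
Rh cross -/- × +/- → phenotypes Rh+, Rh-.
Combining independently: O+, O-, A+, A-.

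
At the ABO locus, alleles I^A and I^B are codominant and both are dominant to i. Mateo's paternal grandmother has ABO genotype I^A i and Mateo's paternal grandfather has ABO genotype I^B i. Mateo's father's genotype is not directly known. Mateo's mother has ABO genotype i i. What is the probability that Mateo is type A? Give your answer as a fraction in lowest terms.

1/4

Mateo's father's ABO genotype from I^A i × I^B i: 1/4 I^A I^B, 1/4 I^A i, 1/4 I^B i, 1/4 i i.
Crossing each possibility with the mother i i and summing P(type A): 1/4·1/2 + 1/4·1/2 + 1/4·0 + 1/4·0 = 1/4.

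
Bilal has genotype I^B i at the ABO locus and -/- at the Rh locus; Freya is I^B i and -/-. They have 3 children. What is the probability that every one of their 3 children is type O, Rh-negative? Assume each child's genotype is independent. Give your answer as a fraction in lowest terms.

1/64

ABO cross I^B i × I^B i → 1/4 O, 3/4 B.
Rh cross -/- × -/- → 1 Rh-; so P(type O, Rh-negative) = 1/4 × 1 = 1/4 per child.
All 3 independent: (1/4)^3 = 1/64.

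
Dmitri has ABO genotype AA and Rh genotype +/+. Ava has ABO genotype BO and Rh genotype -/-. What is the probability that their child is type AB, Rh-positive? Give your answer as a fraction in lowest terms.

ABO cross AA × BO → offspring phenotypes: 1/2 A, 1/2 AB.
Rh cross +/+ × -/- → 1 Rh+.
Independent loci: P(type AB, Rh-positive) = 1/2 × 1 = 1/2.

1/2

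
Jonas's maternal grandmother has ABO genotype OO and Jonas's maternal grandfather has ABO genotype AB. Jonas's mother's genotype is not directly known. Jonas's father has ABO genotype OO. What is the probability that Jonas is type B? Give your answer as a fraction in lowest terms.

Jonas's mother's ABO genotype from OO × AB: 1/2 AO, 1/2 BO.
Crossing each possibility with the father OO and summing P(type B): 1/2·0 + 1/2·1/2 = 1/4.

1/4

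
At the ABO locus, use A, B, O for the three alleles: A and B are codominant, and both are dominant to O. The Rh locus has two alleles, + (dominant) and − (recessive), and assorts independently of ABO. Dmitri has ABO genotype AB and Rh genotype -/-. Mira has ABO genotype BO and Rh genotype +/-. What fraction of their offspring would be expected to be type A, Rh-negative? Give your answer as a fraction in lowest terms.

1/8

ABO cross AB × BO → offspring phenotypes: 1/4 A, 1/2 B, 1/4 AB.
Rh cross -/- × +/- → 1/2 Rh+, 1/2 Rh-.
Independent loci: P(type A, Rh-negative) = 1/4 × 1/2 = 1/8.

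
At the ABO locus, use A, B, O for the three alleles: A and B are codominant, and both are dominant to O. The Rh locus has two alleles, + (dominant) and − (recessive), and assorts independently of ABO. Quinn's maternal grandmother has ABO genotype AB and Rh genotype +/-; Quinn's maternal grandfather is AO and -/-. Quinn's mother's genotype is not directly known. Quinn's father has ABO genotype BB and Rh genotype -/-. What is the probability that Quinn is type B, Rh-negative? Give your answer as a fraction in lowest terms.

Quinn's mother's ABO genotype from AB × AO: 1/4 AA, 1/4 AB, 1/4 AO, 1/4 BO.
Crossing each possibility with the father BB and summing P(type B): 1/4·0 + 1/4·1/2 + 1/4·1/2 + 1/4·1 = 1/2.
Similarly for Rh via the mother's Rh distribution: P(Rh-) = 3/4.
Independent loci: 1/2 × 3/4 = 3/8.

3/8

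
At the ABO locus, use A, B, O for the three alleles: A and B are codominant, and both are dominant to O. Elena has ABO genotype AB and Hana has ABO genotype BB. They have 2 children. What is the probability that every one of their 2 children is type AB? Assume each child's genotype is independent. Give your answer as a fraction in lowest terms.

ABO cross AB × BB → 1/2 B, 1/2 AB.
So P(type AB) = 1/2 per child.
All 2 independent: (1/2)^2 = 1/4.

1/4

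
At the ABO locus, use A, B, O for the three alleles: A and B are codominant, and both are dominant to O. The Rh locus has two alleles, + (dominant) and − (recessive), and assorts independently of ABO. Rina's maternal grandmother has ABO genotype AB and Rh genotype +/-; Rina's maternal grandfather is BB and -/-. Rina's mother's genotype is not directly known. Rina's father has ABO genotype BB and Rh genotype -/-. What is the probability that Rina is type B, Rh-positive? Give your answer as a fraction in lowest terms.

3/16

Rina's mother's ABO genotype from AB × BB: 1/2 AB, 1/2 BB.
Crossing each possibility with the father BB and summing P(type B): 1/2·1/2 + 1/2·1 = 3/4.
Similarly for Rh via the mother's Rh distribution: P(Rh+) = 1/4.
Independent loci: 3/4 × 1/4 = 3/16.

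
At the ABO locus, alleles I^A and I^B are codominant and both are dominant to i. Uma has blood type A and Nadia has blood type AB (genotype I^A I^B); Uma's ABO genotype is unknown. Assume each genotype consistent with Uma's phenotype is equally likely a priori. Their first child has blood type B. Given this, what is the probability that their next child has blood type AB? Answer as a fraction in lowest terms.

1/4

Possible genotypes: Uma ∈ {I^A I^A, I^A i}; Nadia ∈ {I^A I^B}.
Weight each parental genotype pair by prior × P(type-B child):
  I^A i × I^A I^B: posterior weight 1; P(next child type AB) = 1/4.
Weighted sum = 1/4.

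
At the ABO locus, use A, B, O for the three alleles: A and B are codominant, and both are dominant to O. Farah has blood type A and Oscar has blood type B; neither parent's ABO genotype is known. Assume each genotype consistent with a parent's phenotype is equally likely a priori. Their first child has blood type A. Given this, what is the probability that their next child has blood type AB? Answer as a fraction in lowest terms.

5/12

Possible genotypes: Farah ∈ {AA, AO}; Oscar ∈ {BB, BO}.
Weight each parental genotype pair by prior × P(type-A child):
  AA × BO: posterior weight 2/3; P(next child type AB) = 1/2.
  AO × BO: posterior weight 1/3; P(next child type AB) = 1/4.
Weighted sum = 5/12.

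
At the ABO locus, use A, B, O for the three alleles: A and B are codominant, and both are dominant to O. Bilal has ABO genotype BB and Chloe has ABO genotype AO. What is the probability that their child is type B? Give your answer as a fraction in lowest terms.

ABO cross BB × AO → offspring phenotypes: 1/2 B, 1/2 AB.
So P(type B) = 1/2.

1/2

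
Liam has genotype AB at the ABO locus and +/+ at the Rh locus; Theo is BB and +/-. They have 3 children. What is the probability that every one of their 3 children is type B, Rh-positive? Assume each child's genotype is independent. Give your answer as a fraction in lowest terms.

1/8

ABO cross AB × BB → 1/2 B, 1/2 AB.
Rh cross +/+ × +/- → 1 Rh+; so P(type B, Rh-positive) = 1/2 × 1 = 1/2 per child.
All 3 independent: (1/2)^3 = 1/8.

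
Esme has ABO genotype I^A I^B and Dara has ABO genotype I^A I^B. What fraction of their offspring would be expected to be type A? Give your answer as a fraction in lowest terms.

ABO cross I^A I^B × I^A I^B → offspring phenotypes: 1/4 A, 1/4 B, 1/2 AB.
So P(type A) = 1/4.

1/4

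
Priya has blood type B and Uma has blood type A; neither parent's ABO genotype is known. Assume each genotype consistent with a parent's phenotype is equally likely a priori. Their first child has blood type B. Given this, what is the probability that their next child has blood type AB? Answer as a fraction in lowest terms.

Possible genotypes: Priya ∈ {BB, BO}; Uma ∈ {AA, AO}.
Weight each parental genotype pair by prior × P(type-B child):
  BB × AO: posterior weight 2/3; P(next child type AB) = 1/2.
  BO × AO: posterior weight 1/3; P(next child type AB) = 1/4.
Weighted sum = 5/12.

5/12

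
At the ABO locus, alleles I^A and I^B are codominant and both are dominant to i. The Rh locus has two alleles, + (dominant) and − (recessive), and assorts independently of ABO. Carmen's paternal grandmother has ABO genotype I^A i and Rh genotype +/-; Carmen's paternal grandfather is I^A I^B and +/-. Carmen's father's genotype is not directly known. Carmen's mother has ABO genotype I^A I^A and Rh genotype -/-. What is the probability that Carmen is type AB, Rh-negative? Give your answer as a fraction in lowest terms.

1/8

Carmen's father's ABO genotype from I^A i × I^A I^B: 1/4 I^A I^A, 1/4 I^A I^B, 1/4 I^A i, 1/4 I^B i.
Crossing each possibility with the mother I^A I^A and summing P(type AB): 1/4·0 + 1/4·1/2 + 1/4·0 + 1/4·1/2 = 1/4.
Similarly for Rh via the father's Rh distribution: P(Rh-) = 1/2.
Independent loci: 1/4 × 1/2 = 1/8.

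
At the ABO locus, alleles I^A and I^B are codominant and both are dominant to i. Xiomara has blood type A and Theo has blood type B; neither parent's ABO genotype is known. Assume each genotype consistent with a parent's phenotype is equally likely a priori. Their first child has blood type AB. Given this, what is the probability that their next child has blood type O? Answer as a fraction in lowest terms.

Possible genotypes: Xiomara ∈ {I^A I^A, I^A i}; Theo ∈ {I^B I^B, I^B i}.
Weight each parental genotype pair by prior × P(type-AB child):
  I^A I^A × I^B I^B: posterior weight 4/9; P(next child type O) = 0.
  I^A I^A × I^B i: posterior weight 2/9; P(next child type O) = 0.
  I^A i × I^B I^B: posterior weight 2/9; P(next child type O) = 0.
  I^A i × I^B i: posterior weight 1/9; P(next child type O) = 1/4.
Weighted sum = 1/36.

1/36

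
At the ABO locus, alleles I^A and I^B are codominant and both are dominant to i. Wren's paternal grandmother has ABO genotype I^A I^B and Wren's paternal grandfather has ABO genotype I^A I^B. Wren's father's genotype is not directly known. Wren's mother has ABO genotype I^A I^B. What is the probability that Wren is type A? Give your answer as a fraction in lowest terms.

1/4

Wren's father's ABO genotype from I^A I^B × I^A I^B: 1/4 I^A I^A, 1/2 I^A I^B, 1/4 I^B I^B.
Crossing each possibility with the mother I^A I^B and summing P(type A): 1/4·1/2 + 1/2·1/4 + 1/4·0 = 1/4.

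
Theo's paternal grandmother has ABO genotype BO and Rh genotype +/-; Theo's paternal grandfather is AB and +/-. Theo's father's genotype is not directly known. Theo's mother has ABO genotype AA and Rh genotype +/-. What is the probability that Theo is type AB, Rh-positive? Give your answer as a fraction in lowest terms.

3/8

Theo's father's ABO genotype from BO × AB: 1/4 AB, 1/4 AO, 1/4 BB, 1/4 BO.
Crossing each possibility with the mother AA and summing P(type AB): 1/4·1/2 + 1/4·0 + 1/4·1 + 1/4·1/2 = 1/2.
Similarly for Rh via the father's Rh distribution: P(Rh+) = 3/4.
Independent loci: 1/2 × 3/4 = 3/8.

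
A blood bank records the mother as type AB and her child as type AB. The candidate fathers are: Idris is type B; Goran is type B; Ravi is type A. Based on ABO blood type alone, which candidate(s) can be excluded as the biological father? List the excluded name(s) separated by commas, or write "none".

none

A candidate is excluded only if no genotype consistent with his phenotype could produce a type AB child with a type AB mother.
Every candidate has at least one consistent genotype combination, so none can be excluded.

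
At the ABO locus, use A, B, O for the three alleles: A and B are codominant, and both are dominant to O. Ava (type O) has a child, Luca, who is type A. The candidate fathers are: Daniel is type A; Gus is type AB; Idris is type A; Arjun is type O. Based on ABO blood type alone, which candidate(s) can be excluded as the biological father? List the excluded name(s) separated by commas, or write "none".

A candidate is excluded only if no genotype consistent with his phenotype could produce a type A child with a type O mother.
Arjun (type O): no genotype consistent with that phenotype can produce a type-A child with a type-O mother.

Arjun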